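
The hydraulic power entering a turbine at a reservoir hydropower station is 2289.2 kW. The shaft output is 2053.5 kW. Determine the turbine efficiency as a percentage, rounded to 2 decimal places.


Turbine efficiency = (output power / input power) * 100
eta = (2053.5 / 2289.2) * 100
eta = 89.70%

89.70


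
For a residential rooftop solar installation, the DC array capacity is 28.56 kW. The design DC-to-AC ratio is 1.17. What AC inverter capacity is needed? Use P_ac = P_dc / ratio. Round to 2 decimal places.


The inverter AC capacity is determined by the DC/AC ratio.
Given: P_dc = 28.56 kW, DC/AC ratio = 1.17
P_ac = P_dc / ratio = 28.56 / 1.17
P_ac = 24.41 kW

24.41


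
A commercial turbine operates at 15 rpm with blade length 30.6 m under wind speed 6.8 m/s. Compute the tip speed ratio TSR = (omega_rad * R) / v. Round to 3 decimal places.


Convert rotational speed to rad/s:
  omega = 15 * 2 * pi / 60 = 1.5708 rad/s
Compute tip speed:
  v_tip = omega * R = 1.5708 * 30.6 = 48.066 m/s
Tip speed ratio:
  TSR = v_tip / v_wind = 48.066 / 6.8 = 7.069

7.069


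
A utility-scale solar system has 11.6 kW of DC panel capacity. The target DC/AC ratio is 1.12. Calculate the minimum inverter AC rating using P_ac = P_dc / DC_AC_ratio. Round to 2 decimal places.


The inverter AC capacity is determined by the DC/AC ratio.
Given: P_dc = 11.6 kW, DC/AC ratio = 1.12
P_ac = P_dc / ratio = 11.6 / 1.12
P_ac = 10.36 kW

10.36


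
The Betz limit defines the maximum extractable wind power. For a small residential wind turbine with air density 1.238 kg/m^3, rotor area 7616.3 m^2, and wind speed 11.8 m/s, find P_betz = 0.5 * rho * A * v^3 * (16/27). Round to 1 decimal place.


The Betz coefficient Cp_max = 16/27 = 0.5926
v^3 = 11.8^3 = 1643.032
P_betz = 0.5 * rho * A * v^3 * Cp_max
P_betz = 0.5 * 1.238 * 7616.3 * 1643.032 * 0.5926
P_betz = 4590256.3 W

4590256.3


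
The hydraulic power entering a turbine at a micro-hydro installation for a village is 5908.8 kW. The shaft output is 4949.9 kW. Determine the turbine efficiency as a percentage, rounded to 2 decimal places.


Turbine efficiency = (output power / input power) * 100
eta = (4949.9 / 5908.8) * 100
eta = 83.77%

83.77


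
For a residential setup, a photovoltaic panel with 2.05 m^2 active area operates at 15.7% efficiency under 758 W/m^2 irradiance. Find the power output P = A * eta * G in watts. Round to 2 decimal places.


Use the solar power formula P = A * eta * G.
Given: A = 2.05 m^2, eta = 0.157, G = 758 W/m^2
P = 2.05 * 0.157 * 758
P = 243.96 W

243.96


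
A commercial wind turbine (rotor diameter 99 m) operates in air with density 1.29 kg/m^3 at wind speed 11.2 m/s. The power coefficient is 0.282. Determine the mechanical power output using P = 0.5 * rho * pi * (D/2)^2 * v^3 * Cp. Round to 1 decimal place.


Step 1 -- Compute swept area:
  A = pi * (D/2)^2 = pi * (99/2)^2 = 7697.69 m^2
Step 2 -- Apply wind power equation:
  P = 0.5 * rho * A * v^3 * Cp
  v^3 = 11.2^3 = 1404.928
  P = 0.5 * 1.29 * 7697.69 * 1404.928 * 0.282
  P = 1967085.2 W

1967085.2


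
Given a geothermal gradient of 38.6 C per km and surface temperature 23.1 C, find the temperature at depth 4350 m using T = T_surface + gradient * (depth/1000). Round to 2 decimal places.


Convert depth to km: 4350 / 1000 = 4.35 km
Temperature increase = gradient * depth_km = 38.6 * 4.35 = 167.91 C
Temperature at depth = T_surface + delta_T = 23.1 + 167.91
T = 191.01 C

191.01


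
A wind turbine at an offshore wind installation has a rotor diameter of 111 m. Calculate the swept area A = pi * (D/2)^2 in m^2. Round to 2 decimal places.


Compute the rotor radius:
  r = D / 2 = 111 / 2 = 55.5 m
Calculate swept area:
  A = pi * r^2 = pi * 55.5^2
  A = 9676.89 m^2

9676.89


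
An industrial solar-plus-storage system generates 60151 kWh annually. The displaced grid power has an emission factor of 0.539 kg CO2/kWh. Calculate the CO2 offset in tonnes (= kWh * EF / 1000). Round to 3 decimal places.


CO2 offset in kg = generation * emission_factor
CO2 offset = 60151 * 0.539 = 32421.39 kg
Convert to tonnes:
  CO2 offset = 32421.39 / 1000 = 32.421 tonnes

32.421


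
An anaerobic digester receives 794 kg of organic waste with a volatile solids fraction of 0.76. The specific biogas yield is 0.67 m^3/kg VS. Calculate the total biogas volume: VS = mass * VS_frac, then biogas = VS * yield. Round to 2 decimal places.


Compute volatile solids:
  VS = mass * VS_fraction = 794 * 0.76 = 603.44 kg
Calculate biogas volume:
  Biogas = VS * specific_yield = 603.44 * 0.67
  Biogas = 404.30 m^3

404.30


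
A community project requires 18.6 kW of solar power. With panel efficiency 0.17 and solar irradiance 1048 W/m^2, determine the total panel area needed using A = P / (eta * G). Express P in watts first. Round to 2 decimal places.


Convert target power to watts: P = 18.6 * 1000 = 18600.0 W
Compute denominator: eta * G = 0.17 * 1048 = 178.16
Required area A = P / (eta * G) = 18600.0 / 178.16
A = 104.40 m^2

104.40


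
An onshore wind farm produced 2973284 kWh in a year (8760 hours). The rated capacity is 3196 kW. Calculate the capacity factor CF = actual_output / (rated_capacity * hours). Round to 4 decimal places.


Capacity factor = actual output / maximum possible output
Maximum possible = rated * hours = 3196 * 8760 = 27996960 kWh
CF = 2973284 / 27996960
CF = 0.1062

0.1062


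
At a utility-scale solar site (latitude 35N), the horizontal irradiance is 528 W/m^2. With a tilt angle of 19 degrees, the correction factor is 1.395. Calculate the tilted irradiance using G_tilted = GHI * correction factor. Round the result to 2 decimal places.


Identify the given values:
  GHI = 528 W/m^2, tilt correction factor = 1.395
Apply the formula G_tilted = GHI * factor:
  G_tilted = 528 * 1.395
  G_tilted = 736.56 W/m^2

736.56


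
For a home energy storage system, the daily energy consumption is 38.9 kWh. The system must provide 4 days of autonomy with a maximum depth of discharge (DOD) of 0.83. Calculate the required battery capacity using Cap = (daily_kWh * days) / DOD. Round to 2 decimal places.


Total energy needed = daily * days = 38.9 * 4 = 155.6 kWh
Account for depth of discharge:
  Cap = total_energy / DOD = 155.6 / 0.83
  Cap = 187.47 kWh

187.47


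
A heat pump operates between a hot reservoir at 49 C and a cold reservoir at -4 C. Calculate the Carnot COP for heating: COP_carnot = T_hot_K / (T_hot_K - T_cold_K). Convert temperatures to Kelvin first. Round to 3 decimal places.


Convert to Kelvin:
  T_hot = 49 + 273.15 = 322.15 K
  T_cold = -4 + 273.15 = 269.15 K
Apply Carnot COP formula:
  COP = T_hot_K / (T_hot_K - T_cold_K) = 322.15 / 53.0
  COP = 6.078

6.078


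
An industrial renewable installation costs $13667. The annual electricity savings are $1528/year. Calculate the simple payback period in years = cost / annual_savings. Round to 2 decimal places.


Simple payback period = initial cost / annual savings
Payback = 13667 / 1528
Payback = 8.94 years

8.94


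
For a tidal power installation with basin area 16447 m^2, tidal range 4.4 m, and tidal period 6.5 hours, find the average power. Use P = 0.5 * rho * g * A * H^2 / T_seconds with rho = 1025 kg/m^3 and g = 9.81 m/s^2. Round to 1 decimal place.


Convert period to seconds: T = 6.5 * 3600 = 23400.0 s
H^2 = 4.4^2 = 19.36
P = 0.5 * rho * g * A * H^2 / T
P = 0.5 * 1025 * 9.81 * 16447 * 19.36 / 23400.0
P = 68413.1 W

68413.1


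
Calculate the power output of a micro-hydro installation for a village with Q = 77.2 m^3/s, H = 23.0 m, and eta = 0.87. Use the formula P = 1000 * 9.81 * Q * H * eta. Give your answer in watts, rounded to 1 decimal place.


Apply the hydropower formula P = rho * g * Q * H * eta
rho * g = 1000 * 9.81 = 9810.0
P = 9810.0 * 77.2 * 23.0 * 0.87
P = 15154213.3 W

15154213.3


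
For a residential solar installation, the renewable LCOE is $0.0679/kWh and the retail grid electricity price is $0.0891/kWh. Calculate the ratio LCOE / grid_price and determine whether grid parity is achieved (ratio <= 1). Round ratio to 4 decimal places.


Compare LCOE to grid price:
  LCOE = $0.0679/kWh, Grid price = $0.0891/kWh
  Ratio = LCOE / grid_price = 0.0679 / 0.0891 = 0.7621
  Grid parity achieved (ratio <= 1)? yes

0.7621


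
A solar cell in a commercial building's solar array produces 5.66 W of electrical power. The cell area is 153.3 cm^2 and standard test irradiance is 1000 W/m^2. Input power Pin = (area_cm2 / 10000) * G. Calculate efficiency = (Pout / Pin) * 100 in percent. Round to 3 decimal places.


First compute the input power:
  Pin = area_cm2 / 10000 * G = 153.3 / 10000 * 1000 = 15.33 W
Then compute efficiency:
  Efficiency = (Pout / Pin) * 100 = (5.66 / 15.33) * 100
  Efficiency = 36.921%

36.921


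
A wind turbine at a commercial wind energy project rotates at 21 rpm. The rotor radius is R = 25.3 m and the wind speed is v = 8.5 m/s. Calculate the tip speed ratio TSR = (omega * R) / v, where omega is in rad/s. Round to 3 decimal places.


Convert rotational speed to rad/s:
  omega = 21 * 2 * pi / 60 = 2.1991 rad/s
Compute tip speed:
  v_tip = omega * R = 2.1991 * 25.3 = 55.638 m/s
Tip speed ratio:
  TSR = v_tip / v_wind = 55.638 / 8.5 = 6.546

6.546


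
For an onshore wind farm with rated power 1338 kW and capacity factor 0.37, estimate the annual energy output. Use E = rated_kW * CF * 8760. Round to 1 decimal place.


Annual energy = rated_kW * capacity_factor * hours_per_year
Given: P_rated = 1338 kW, CF = 0.37, hours = 8760
E = 1338 * 0.37 * 8760
E = 4336725.6 kWh

4336725.6


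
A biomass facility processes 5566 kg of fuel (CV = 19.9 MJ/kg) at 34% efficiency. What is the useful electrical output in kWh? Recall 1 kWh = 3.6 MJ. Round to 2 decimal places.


Total energy = mass * CV = 5566 * 19.9 = 110763.4 MJ
Useful energy = total * eta = 110763.4 * 0.34 = 37659.56 MJ
Convert to kWh: 37659.56 / 3.6
Useful energy = 10460.99 kWh

10460.99


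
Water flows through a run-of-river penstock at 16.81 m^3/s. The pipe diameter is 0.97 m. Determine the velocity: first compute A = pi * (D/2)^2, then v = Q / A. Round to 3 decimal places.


Compute pipe cross-sectional area:
  A = pi * (D/2)^2 = pi * (0.97/2)^2 = 0.739 m^2
Calculate velocity:
  v = Q / A = 16.81 / 0.739
  v = 22.748 m/s

22.748


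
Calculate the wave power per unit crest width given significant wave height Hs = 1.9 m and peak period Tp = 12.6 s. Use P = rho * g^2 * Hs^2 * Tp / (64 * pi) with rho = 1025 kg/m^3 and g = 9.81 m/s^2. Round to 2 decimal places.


Apply wave power formula:
  g^2 = 9.81^2 = 96.2361
  Hs^2 = 1.9^2 = 3.61
  Numerator = rho * g^2 * Hs^2 * Tp = 1025 * 96.2361 * 3.61 * 12.6 = 4486830.13
  Denominator = 64 * pi = 201.0619
  P = 4486830.13 / 201.0619 = 22315.66 W/m

22315.66


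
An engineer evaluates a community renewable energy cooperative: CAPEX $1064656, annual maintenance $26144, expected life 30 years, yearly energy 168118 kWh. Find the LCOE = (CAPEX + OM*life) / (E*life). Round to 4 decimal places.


Total cost = CAPEX + OM * lifetime = 1064656 + 26144 * 30 = 1064656 + 784320 = 1848976
Total generation = annual * lifetime = 168118 * 30 = 5043540 kWh
LCOE = 1848976 / 5043540
LCOE = 0.3666 $/kWh

0.3666


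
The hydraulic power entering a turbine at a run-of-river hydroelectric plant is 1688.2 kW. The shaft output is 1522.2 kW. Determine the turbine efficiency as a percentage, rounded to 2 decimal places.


Turbine efficiency = (output power / input power) * 100
eta = (1522.2 / 1688.2) * 100
eta = 90.17%

90.17


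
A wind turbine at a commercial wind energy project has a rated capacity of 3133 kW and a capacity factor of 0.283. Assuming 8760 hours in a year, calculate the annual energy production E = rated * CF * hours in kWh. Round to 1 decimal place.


Annual energy = rated_kW * capacity_factor * hours_per_year
Given: P_rated = 3133 kW, CF = 0.283, hours = 8760
E = 3133 * 0.283 * 8760
E = 7766957.6 kWh

7766957.6


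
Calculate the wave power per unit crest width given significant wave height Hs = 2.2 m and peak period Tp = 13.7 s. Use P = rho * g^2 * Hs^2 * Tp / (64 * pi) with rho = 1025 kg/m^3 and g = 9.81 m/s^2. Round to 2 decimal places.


Apply wave power formula:
  g^2 = 9.81^2 = 96.2361
  Hs^2 = 2.2^2 = 4.84
  Numerator = rho * g^2 * Hs^2 * Tp = 1025 * 96.2361 * 4.84 * 13.7 = 6540753.9
  Denominator = 64 * pi = 201.0619
  P = 6540753.9 / 201.0619 = 32531.04 W/m

32531.04


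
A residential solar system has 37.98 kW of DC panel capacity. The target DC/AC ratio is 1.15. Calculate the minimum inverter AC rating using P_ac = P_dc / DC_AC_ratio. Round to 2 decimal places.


The inverter AC capacity is determined by the DC/AC ratio.
Given: P_dc = 37.98 kW, DC/AC ratio = 1.15
P_ac = P_dc / ratio = 37.98 / 1.15
P_ac = 33.03 kW

33.03


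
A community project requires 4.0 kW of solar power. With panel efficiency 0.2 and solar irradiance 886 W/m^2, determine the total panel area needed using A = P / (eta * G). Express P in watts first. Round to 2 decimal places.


Convert target power to watts: P = 4.0 * 1000 = 4000.0 W
Compute denominator: eta * G = 0.2 * 886 = 177.2
Required area A = P / (eta * G) = 4000.0 / 177.2
A = 22.57 m^2

22.57


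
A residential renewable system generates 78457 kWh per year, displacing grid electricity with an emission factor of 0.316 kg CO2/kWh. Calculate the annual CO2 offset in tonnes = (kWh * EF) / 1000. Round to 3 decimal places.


CO2 offset in kg = generation * emission_factor
CO2 offset = 78457 * 0.316 = 24792.41 kg
Convert to tonnes:
  CO2 offset = 24792.41 / 1000 = 24.792 tonnes

24.792


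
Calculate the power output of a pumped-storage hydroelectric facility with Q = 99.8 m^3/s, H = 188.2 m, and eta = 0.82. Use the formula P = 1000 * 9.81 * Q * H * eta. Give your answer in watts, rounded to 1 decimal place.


Apply the hydropower formula P = rho * g * Q * H * eta
rho * g = 1000 * 9.81 = 9810.0
P = 9810.0 * 99.8 * 188.2 * 0.82
P = 151089060.3 W

151089060.3


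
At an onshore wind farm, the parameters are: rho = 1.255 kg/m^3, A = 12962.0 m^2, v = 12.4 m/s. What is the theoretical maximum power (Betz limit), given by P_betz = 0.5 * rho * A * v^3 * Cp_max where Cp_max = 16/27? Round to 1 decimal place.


The Betz coefficient Cp_max = 16/27 = 0.5926
v^3 = 12.4^3 = 1906.624
P_betz = 0.5 * rho * A * v^3 * Cp_max
P_betz = 0.5 * 1.255 * 12962.0 * 1906.624 * 0.5926
P_betz = 9189820.3 W

9189820.3


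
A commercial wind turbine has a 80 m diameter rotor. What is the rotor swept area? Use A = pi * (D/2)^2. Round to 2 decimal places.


Compute the rotor radius:
  r = D / 2 = 80 / 2 = 40.0 m
Calculate swept area:
  A = pi * r^2 = pi * 40.0^2
  A = 5026.55 m^2

5026.55


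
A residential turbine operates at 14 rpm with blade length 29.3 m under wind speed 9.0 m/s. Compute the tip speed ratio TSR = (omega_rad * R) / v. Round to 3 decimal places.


Convert rotational speed to rad/s:
  omega = 14 * 2 * pi / 60 = 1.4661 rad/s
Compute tip speed:
  v_tip = omega * R = 1.4661 * 29.3 = 42.956 m/s
Tip speed ratio:
  TSR = v_tip / v_wind = 42.956 / 9.0 = 4.773

4.773


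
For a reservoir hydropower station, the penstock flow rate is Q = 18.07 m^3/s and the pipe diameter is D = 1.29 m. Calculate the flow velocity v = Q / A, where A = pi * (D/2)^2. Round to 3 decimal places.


Compute pipe cross-sectional area:
  A = pi * (D/2)^2 = pi * (1.29/2)^2 = 1.307 m^2
Calculate velocity:
  v = Q / A = 18.07 / 1.307
  v = 13.826 m/s

13.826


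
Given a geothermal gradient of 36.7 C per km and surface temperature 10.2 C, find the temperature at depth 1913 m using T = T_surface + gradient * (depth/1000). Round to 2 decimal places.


Convert depth to km: 1913 / 1000 = 1.913 km
Temperature increase = gradient * depth_km = 36.7 * 1.913 = 70.21 C
Temperature at depth = T_surface + delta_T = 10.2 + 70.21
T = 80.41 C

80.41


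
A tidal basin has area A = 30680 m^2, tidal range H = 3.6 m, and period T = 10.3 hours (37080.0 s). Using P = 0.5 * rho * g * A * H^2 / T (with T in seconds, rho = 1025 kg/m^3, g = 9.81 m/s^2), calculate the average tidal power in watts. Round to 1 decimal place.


Convert period to seconds: T = 10.3 * 3600 = 37080.0 s
H^2 = 3.6^2 = 12.96
P = 0.5 * rho * g * A * H^2 / T
P = 0.5 * 1025 * 9.81 * 30680 * 12.96 / 37080.0
P = 53911.8 W

53911.8


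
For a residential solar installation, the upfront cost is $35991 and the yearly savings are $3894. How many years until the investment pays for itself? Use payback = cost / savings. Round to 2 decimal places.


Simple payback period = initial cost / annual savings
Payback = 35991 / 3894
Payback = 9.24 years

9.24


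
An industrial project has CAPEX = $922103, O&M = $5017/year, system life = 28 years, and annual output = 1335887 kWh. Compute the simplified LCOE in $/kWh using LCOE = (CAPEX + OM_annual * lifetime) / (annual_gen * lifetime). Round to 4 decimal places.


Total cost = CAPEX + OM * lifetime = 922103 + 5017 * 28 = 922103 + 140476 = 1062579
Total generation = annual * lifetime = 1335887 * 28 = 37404836 kWh
LCOE = 1062579 / 37404836
LCOE = 0.0284 $/kWh

0.0284


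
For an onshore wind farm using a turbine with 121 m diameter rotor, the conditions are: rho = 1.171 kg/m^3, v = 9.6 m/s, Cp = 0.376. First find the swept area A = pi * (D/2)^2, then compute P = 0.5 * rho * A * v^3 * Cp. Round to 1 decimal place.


Step 1 -- Compute swept area:
  A = pi * (D/2)^2 = pi * (121/2)^2 = 11499.01 m^2
Step 2 -- Apply wind power equation:
  P = 0.5 * rho * A * v^3 * Cp
  v^3 = 9.6^3 = 884.736
  P = 0.5 * 1.171 * 11499.01 * 884.736 * 0.376
  P = 2239696.0 W

2239696.0


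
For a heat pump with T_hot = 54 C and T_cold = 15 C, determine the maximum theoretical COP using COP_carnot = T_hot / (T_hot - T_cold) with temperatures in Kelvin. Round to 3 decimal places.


Convert to Kelvin:
  T_hot = 54 + 273.15 = 327.15 K
  T_cold = 15 + 273.15 = 288.15 K
Apply Carnot COP formula:
  COP = T_hot_K / (T_hot_K - T_cold_K) = 327.15 / 39.0
  COP = 8.388

8.388


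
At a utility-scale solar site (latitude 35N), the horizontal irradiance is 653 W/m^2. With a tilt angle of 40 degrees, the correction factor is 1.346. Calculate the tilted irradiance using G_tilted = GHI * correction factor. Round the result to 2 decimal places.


Identify the given values:
  GHI = 653 W/m^2, tilt correction factor = 1.346
Apply the formula G_tilted = GHI * factor:
  G_tilted = 653 * 1.346
  G_tilted = 878.94 W/m^2

878.94


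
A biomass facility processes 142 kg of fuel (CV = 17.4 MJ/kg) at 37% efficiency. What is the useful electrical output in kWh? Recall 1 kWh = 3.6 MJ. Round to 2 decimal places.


Total energy = mass * CV = 142 * 17.4 = 2470.8 MJ
Useful energy = total * eta = 2470.8 * 0.37 = 914.2 MJ
Convert to kWh: 914.2 / 3.6
Useful energy = 253.94 kWh

253.94


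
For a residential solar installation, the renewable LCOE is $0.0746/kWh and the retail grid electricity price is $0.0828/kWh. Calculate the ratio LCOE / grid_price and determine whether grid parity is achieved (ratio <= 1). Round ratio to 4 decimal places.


Compare LCOE to grid price:
  LCOE = $0.0746/kWh, Grid price = $0.0828/kWh
  Ratio = LCOE / grid_price = 0.0746 / 0.0828 = 0.9010
  Grid parity achieved (ratio <= 1)? yes

0.9010


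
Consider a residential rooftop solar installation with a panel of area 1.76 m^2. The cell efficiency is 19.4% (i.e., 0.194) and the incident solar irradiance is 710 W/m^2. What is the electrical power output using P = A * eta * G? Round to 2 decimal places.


Use the solar power formula P = A * eta * G.
Given: A = 1.76 m^2, eta = 0.194, G = 710 W/m^2
P = 1.76 * 0.194 * 710
P = 242.42 W

242.42


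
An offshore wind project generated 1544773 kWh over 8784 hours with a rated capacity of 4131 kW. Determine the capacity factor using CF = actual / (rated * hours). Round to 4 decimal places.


Capacity factor = actual output / maximum possible output
Maximum possible = rated * hours = 4131 * 8784 = 36286704 kWh
CF = 1544773 / 36286704
CF = 0.0426

0.0426


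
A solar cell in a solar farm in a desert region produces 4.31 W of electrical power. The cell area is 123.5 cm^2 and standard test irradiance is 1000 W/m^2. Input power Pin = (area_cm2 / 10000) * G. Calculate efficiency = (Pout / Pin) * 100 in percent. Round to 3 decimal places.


First compute the input power:
  Pin = area_cm2 / 10000 * G = 123.5 / 10000 * 1000 = 12.35 W
Then compute efficiency:
  Efficiency = (Pout / Pin) * 100 = (4.31 / 12.35) * 100
  Efficiency = 34.899%

34.899


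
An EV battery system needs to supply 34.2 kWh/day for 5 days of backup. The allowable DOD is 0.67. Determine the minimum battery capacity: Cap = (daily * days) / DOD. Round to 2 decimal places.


Total energy needed = daily * days = 34.2 * 5 = 171.0 kWh
Account for depth of discharge:
  Cap = total_energy / DOD = 171.0 / 0.67
  Cap = 255.22 kWh

255.22


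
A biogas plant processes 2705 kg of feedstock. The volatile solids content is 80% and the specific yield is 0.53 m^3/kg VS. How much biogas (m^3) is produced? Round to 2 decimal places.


Compute volatile solids:
  VS = mass * VS_fraction = 2705 * 0.8 = 2164.0 kg
Calculate biogas volume:
  Biogas = VS * specific_yield = 2164.0 * 0.53
  Biogas = 1146.92 m^3

1146.92


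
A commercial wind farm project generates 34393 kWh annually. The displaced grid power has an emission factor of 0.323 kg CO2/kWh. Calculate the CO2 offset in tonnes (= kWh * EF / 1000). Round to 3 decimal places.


CO2 offset in kg = generation * emission_factor
CO2 offset = 34393 * 0.323 = 11108.94 kg
Convert to tonnes:
  CO2 offset = 11108.94 / 1000 = 11.109 tonnes

11.109


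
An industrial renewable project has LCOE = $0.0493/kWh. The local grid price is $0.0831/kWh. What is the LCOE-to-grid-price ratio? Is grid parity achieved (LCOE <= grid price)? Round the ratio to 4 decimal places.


Compare LCOE to grid price:
  LCOE = $0.0493/kWh, Grid price = $0.0831/kWh
  Ratio = LCOE / grid_price = 0.0493 / 0.0831 = 0.5933
  Grid parity achieved (ratio <= 1)? yes

0.5933


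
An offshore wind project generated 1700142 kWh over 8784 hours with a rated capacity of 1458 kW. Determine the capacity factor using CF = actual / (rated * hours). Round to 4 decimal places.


Capacity factor = actual output / maximum possible output
Maximum possible = rated * hours = 1458 * 8784 = 12807072 kWh
CF = 1700142 / 12807072
CF = 0.1328

0.1328


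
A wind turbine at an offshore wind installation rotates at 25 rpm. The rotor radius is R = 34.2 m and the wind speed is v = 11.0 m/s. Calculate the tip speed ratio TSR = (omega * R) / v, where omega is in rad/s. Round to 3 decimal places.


Convert rotational speed to rad/s:
  omega = 25 * 2 * pi / 60 = 2.618 rad/s
Compute tip speed:
  v_tip = omega * R = 2.618 * 34.2 = 89.535 m/s
Tip speed ratio:
  TSR = v_tip / v_wind = 89.535 / 11.0 = 8.140

8.140


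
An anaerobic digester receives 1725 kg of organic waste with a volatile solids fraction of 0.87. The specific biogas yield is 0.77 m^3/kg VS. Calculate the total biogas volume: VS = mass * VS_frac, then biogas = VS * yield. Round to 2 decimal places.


Compute volatile solids:
  VS = mass * VS_fraction = 1725 * 0.87 = 1500.75 kg
Calculate biogas volume:
  Biogas = VS * specific_yield = 1500.75 * 0.77
  Biogas = 1155.58 m^3

1155.58


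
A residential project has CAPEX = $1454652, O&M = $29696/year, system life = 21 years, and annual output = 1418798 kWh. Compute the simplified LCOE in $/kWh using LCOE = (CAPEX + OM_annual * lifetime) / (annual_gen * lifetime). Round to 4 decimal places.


Total cost = CAPEX + OM * lifetime = 1454652 + 29696 * 21 = 1454652 + 623616 = 2078268
Total generation = annual * lifetime = 1418798 * 21 = 29794758 kWh
LCOE = 2078268 / 29794758
LCOE = 0.0698 $/kWh

0.0698


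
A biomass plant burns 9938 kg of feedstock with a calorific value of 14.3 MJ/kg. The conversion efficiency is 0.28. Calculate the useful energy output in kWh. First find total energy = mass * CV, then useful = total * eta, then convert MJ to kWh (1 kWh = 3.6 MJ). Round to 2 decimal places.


Total energy = mass * CV = 9938 * 14.3 = 142113.4 MJ
Useful energy = total * eta = 142113.4 * 0.28 = 39791.75 MJ
Convert to kWh: 39791.75 / 3.6
Useful energy = 11053.26 kWh

11053.26


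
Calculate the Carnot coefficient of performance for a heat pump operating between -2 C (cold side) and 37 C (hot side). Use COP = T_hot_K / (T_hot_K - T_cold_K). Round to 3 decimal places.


Convert to Kelvin:
  T_hot = 37 + 273.15 = 310.15 K
  T_cold = -2 + 273.15 = 271.15 K
Apply Carnot COP formula:
  COP = T_hot_K / (T_hot_K - T_cold_K) = 310.15 / 39.0
  COP = 7.953

7.953


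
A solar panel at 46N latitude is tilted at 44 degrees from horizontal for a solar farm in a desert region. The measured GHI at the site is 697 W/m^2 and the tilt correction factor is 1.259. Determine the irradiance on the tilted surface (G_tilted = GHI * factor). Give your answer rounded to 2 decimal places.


Identify the given values:
  GHI = 697 W/m^2, tilt correction factor = 1.259
Apply the formula G_tilted = GHI * factor:
  G_tilted = 697 * 1.259
  G_tilted = 877.52 W/m^2

877.52


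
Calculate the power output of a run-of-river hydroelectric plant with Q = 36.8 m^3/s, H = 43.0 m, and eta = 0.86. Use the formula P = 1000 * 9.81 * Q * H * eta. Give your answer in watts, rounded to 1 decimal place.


Apply the hydropower formula P = rho * g * Q * H * eta
rho * g = 1000 * 9.81 = 9810.0
P = 9810.0 * 36.8 * 43.0 * 0.86
P = 13350075.8 W

13350075.8


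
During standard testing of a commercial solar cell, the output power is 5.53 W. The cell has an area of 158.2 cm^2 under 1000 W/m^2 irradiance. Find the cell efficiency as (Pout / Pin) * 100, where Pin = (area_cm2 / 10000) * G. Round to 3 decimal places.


First compute the input power:
  Pin = area_cm2 / 10000 * G = 158.2 / 10000 * 1000 = 15.82 W
Then compute efficiency:
  Efficiency = (Pout / Pin) * 100 = (5.53 / 15.82) * 100
  Efficiency = 34.956%

34.956


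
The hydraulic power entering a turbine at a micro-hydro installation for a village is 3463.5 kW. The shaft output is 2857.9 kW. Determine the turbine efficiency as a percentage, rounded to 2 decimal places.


Turbine efficiency = (output power / input power) * 100
eta = (2857.9 / 3463.5) * 100
eta = 82.51%

82.51


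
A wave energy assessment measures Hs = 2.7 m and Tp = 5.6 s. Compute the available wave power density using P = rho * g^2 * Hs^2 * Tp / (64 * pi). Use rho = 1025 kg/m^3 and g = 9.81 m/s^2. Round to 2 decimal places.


Apply wave power formula:
  g^2 = 9.81^2 = 96.2361
  Hs^2 = 2.7^2 = 7.29
  Numerator = rho * g^2 * Hs^2 * Tp = 1025 * 96.2361 * 7.29 * 5.6 = 4026961.11
  Denominator = 64 * pi = 201.0619
  P = 4026961.11 / 201.0619 = 20028.46 W/m

20028.46


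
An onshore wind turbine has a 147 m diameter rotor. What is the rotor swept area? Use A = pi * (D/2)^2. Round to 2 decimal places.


Compute the rotor radius:
  r = D / 2 = 147 / 2 = 73.5 m
Calculate swept area:
  A = pi * r^2 = pi * 73.5^2
  A = 16971.67 m^2

16971.67


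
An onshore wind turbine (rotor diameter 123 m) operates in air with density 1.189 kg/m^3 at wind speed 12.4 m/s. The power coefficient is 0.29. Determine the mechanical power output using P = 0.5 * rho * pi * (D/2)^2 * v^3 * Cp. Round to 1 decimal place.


Step 1 -- Compute swept area:
  A = pi * (D/2)^2 = pi * (123/2)^2 = 11882.29 m^2
Step 2 -- Apply wind power equation:
  P = 0.5 * rho * A * v^3 * Cp
  v^3 = 12.4^3 = 1906.624
  P = 0.5 * 1.189 * 11882.29 * 1906.624 * 0.29
  P = 3905845.1 W

3905845.1


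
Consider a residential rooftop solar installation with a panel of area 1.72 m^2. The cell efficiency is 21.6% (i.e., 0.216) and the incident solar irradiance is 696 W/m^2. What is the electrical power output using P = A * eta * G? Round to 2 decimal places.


Use the solar power formula P = A * eta * G.
Given: A = 1.72 m^2, eta = 0.216, G = 696 W/m^2
P = 1.72 * 0.216 * 696
P = 258.58 W

258.58


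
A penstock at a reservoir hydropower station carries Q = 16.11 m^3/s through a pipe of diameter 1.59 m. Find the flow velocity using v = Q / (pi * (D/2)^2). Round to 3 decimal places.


Compute pipe cross-sectional area:
  A = pi * (D/2)^2 = pi * (1.59/2)^2 = 1.9856 m^2
Calculate velocity:
  v = Q / A = 16.11 / 1.9856
  v = 8.114 m/s

8.114


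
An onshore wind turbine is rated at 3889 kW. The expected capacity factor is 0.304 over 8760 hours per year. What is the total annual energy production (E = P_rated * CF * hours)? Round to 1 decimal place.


Annual energy = rated_kW * capacity_factor * hours_per_year
Given: P_rated = 3889 kW, CF = 0.304, hours = 8760
E = 3889 * 0.304 * 8760
E = 10356562.6 kWh

10356562.6


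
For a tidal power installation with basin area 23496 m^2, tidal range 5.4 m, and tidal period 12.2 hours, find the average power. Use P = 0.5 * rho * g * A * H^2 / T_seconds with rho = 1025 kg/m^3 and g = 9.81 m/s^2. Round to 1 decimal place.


Convert period to seconds: T = 12.2 * 3600 = 43920.0 s
H^2 = 5.4^2 = 29.16
P = 0.5 * rho * g * A * H^2 / T
P = 0.5 * 1025 * 9.81 * 23496 * 29.16 / 43920.0
P = 78430.0 W

78430.0


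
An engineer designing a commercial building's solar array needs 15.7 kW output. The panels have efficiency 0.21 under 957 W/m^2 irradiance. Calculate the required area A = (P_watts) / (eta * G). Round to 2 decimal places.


Convert target power to watts: P = 15.7 * 1000 = 15700.0 W
Compute denominator: eta * G = 0.21 * 957 = 200.97
Required area A = P / (eta * G) = 15700.0 / 200.97
A = 78.12 m^2

78.12


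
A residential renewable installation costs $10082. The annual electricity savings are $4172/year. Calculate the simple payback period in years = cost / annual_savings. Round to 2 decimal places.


Simple payback period = initial cost / annual savings
Payback = 10082 / 4172
Payback = 2.42 years

2.42


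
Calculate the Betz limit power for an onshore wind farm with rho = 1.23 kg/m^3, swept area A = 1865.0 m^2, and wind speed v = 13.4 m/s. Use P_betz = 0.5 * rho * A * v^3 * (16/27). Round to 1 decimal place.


The Betz coefficient Cp_max = 16/27 = 0.5926
v^3 = 13.4^3 = 2406.104
P_betz = 0.5 * rho * A * v^3 * Cp_max
P_betz = 0.5 * 1.23 * 1865.0 * 2406.104 * 0.5926
P_betz = 1635402.2 W

1635402.2


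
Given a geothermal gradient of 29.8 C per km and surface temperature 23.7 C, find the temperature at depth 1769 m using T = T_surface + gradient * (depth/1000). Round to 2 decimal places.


Convert depth to km: 1769 / 1000 = 1.769 km
Temperature increase = gradient * depth_km = 29.8 * 1.769 = 52.72 C
Temperature at depth = T_surface + delta_T = 23.7 + 52.72
T = 76.42 C

76.42


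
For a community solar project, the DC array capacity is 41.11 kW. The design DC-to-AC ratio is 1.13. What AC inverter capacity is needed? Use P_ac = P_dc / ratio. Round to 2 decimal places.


The inverter AC capacity is determined by the DC/AC ratio.
Given: P_dc = 41.11 kW, DC/AC ratio = 1.13
P_ac = P_dc / ratio = 41.11 / 1.13
P_ac = 36.38 kW

36.38


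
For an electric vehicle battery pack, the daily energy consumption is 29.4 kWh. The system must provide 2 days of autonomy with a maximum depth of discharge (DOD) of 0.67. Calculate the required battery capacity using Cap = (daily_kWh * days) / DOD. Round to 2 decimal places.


Total energy needed = daily * days = 29.4 * 2 = 58.8 kWh
Account for depth of discharge:
  Cap = total_energy / DOD = 58.8 / 0.67
  Cap = 87.76 kWh

87.76


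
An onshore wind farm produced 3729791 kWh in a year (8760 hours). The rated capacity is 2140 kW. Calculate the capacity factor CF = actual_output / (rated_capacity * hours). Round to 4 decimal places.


Capacity factor = actual output / maximum possible output
Maximum possible = rated * hours = 2140 * 8760 = 18746400 kWh
CF = 3729791 / 18746400
CF = 0.1990

0.1990


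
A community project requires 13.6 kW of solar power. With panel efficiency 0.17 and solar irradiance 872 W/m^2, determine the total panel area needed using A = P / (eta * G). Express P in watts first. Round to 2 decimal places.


Convert target power to watts: P = 13.6 * 1000 = 13600.0 W
Compute denominator: eta * G = 0.17 * 872 = 148.24
Required area A = P / (eta * G) = 13600.0 / 148.24
A = 91.74 m^2

91.74


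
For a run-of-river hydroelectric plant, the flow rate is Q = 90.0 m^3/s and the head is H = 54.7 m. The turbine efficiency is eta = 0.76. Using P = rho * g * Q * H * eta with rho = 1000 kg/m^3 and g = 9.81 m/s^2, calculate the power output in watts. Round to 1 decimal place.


Apply the hydropower formula P = rho * g * Q * H * eta
rho * g = 1000 * 9.81 = 9810.0
P = 9810.0 * 90.0 * 54.7 * 0.76
P = 36703918.8 W

36703918.8


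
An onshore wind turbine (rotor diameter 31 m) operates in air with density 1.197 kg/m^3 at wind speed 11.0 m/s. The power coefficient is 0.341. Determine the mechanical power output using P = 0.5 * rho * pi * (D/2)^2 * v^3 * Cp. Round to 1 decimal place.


Step 1 -- Compute swept area:
  A = pi * (D/2)^2 = pi * (31/2)^2 = 754.77 m^2
Step 2 -- Apply wind power equation:
  P = 0.5 * rho * A * v^3 * Cp
  v^3 = 11.0^3 = 1331.0
  P = 0.5 * 1.197 * 754.77 * 1331.0 * 0.341
  P = 205026.4 W

205026.4


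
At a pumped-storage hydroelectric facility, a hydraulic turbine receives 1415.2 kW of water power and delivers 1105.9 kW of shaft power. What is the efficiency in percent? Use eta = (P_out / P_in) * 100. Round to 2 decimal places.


Turbine efficiency = (output power / input power) * 100
eta = (1105.9 / 1415.2) * 100
eta = 78.14%

78.14


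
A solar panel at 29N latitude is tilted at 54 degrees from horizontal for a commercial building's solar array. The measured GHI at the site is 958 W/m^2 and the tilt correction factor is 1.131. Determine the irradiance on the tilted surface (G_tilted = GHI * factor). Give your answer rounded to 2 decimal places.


Identify the given values:
  GHI = 958 W/m^2, tilt correction factor = 1.131
Apply the formula G_tilted = GHI * factor:
  G_tilted = 958 * 1.131
  G_tilted = 1083.50 W/m^2

1083.50


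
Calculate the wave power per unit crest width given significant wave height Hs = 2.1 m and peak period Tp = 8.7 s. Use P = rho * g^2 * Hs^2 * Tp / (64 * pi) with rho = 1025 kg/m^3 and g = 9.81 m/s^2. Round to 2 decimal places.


Apply wave power formula:
  g^2 = 9.81^2 = 96.2361
  Hs^2 = 2.1^2 = 4.41
  Numerator = rho * g^2 * Hs^2 * Tp = 1025 * 96.2361 * 4.41 * 8.7 = 3784597.71
  Denominator = 64 * pi = 201.0619
  P = 3784597.71 / 201.0619 = 18823.04 W/m

18823.04


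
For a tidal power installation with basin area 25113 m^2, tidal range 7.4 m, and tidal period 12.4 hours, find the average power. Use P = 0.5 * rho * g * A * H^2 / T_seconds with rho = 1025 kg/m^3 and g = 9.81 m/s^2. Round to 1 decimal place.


Convert period to seconds: T = 12.4 * 3600 = 44640.0 s
H^2 = 7.4^2 = 54.76
P = 0.5 * rho * g * A * H^2 / T
P = 0.5 * 1025 * 9.81 * 25113 * 54.76 / 44640.0
P = 154881.9 W

154881.9


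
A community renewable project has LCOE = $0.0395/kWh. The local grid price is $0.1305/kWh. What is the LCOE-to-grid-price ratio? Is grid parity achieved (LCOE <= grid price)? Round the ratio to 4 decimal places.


Compare LCOE to grid price:
  LCOE = $0.0395/kWh, Grid price = $0.1305/kWh
  Ratio = LCOE / grid_price = 0.0395 / 0.1305 = 0.3027
  Grid parity achieved (ratio <= 1)? yes

0.3027


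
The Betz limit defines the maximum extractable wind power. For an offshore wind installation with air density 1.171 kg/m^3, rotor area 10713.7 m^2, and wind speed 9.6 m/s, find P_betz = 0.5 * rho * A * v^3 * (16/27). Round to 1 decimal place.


The Betz coefficient Cp_max = 16/27 = 0.5926
v^3 = 9.6^3 = 884.736
P_betz = 0.5 * rho * A * v^3 * Cp_max
P_betz = 0.5 * 1.171 * 10713.7 * 884.736 * 0.5926
P_betz = 3288791.2 W

3288791.2


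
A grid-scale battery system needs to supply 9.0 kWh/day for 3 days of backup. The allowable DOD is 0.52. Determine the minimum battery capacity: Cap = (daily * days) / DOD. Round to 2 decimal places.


Total energy needed = daily * days = 9.0 * 3 = 27.0 kWh
Account for depth of discharge:
  Cap = total_energy / DOD = 27.0 / 0.52
  Cap = 51.92 kWh

51.92


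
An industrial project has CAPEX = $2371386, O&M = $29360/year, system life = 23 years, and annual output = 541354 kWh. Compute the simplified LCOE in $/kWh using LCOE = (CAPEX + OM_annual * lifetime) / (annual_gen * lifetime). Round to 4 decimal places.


Total cost = CAPEX + OM * lifetime = 2371386 + 29360 * 23 = 2371386 + 675280 = 3046666
Total generation = annual * lifetime = 541354 * 23 = 12451142 kWh
LCOE = 3046666 / 12451142
LCOE = 0.2447 $/kWh

0.2447


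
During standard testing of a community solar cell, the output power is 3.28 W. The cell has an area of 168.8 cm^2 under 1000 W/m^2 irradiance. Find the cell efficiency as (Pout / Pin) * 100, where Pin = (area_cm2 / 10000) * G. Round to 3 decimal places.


First compute the input power:
  Pin = area_cm2 / 10000 * G = 168.8 / 10000 * 1000 = 16.88 W
Then compute efficiency:
  Efficiency = (Pout / Pin) * 100 = (3.28 / 16.88) * 100
  Efficiency = 19.431%

19.431


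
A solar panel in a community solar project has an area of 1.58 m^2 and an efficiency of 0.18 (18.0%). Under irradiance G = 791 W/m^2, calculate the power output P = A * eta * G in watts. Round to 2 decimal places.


Use the solar power formula P = A * eta * G.
Given: A = 1.58 m^2, eta = 0.18, G = 791 W/m^2
P = 1.58 * 0.18 * 791
P = 224.96 W

224.96


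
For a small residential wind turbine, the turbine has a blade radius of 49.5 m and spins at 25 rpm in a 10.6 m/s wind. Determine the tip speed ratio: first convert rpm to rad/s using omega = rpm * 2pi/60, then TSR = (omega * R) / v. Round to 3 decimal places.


Convert rotational speed to rad/s:
  omega = 25 * 2 * pi / 60 = 2.618 rad/s
Compute tip speed:
  v_tip = omega * R = 2.618 * 49.5 = 129.591 m/s
Tip speed ratio:
  TSR = v_tip / v_wind = 129.591 / 10.6 = 12.226

12.226


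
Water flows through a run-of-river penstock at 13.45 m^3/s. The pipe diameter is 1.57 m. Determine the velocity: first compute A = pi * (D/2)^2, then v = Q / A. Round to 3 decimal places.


Compute pipe cross-sectional area:
  A = pi * (D/2)^2 = pi * (1.57/2)^2 = 1.9359 m^2
Calculate velocity:
  v = Q / A = 13.45 / 1.9359
  v = 6.948 m/s

6.948


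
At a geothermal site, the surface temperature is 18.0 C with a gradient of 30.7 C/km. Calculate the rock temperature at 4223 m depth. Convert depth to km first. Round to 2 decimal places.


Convert depth to km: 4223 / 1000 = 4.223 km
Temperature increase = gradient * depth_km = 30.7 * 4.223 = 129.65 C
Temperature at depth = T_surface + delta_T = 18.0 + 129.65
T = 147.65 C

147.65


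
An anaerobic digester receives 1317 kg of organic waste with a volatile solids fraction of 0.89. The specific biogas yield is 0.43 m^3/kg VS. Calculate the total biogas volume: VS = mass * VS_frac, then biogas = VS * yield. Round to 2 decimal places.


Compute volatile solids:
  VS = mass * VS_fraction = 1317 * 0.89 = 1172.13 kg
Calculate biogas volume:
  Biogas = VS * specific_yield = 1172.13 * 0.43
  Biogas = 504.02 m^3

504.02


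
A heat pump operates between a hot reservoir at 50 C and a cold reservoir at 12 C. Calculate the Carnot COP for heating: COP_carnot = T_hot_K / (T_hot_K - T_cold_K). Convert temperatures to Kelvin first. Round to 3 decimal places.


Convert to Kelvin:
  T_hot = 50 + 273.15 = 323.15 K
  T_cold = 12 + 273.15 = 285.15 K
Apply Carnot COP formula:
  COP = T_hot_K / (T_hot_K - T_cold_K) = 323.15 / 38.0
  COP = 8.504

8.504


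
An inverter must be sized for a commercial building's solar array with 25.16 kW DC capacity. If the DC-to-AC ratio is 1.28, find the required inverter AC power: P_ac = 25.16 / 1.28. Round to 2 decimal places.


The inverter AC capacity is determined by the DC/AC ratio.
Given: P_dc = 25.16 kW, DC/AC ratio = 1.28
P_ac = P_dc / ratio = 25.16 / 1.28
P_ac = 19.66 kW

19.66
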